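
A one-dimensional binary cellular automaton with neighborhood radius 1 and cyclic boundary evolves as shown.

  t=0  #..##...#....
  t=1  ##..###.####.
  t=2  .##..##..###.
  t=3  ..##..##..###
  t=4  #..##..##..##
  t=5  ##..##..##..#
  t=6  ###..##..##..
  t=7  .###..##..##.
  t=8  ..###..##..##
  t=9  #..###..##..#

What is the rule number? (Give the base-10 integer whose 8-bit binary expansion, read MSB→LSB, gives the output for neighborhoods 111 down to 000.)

  ### -> #   bit 7 = 1  t=1,i=5
  ##. -> #   bit 6 = 1  t=0,i=4
  #.# -> .   bit 5 = 0  t=1,i=7
  #.. -> #   bit 4 = 1  t=0,i=1
  .## -> .   bit 3 = 0  t=0,i=3
  .#. -> #   bit 2 = 1  t=0,i=0
  ..# -> .   bit 1 = 0  t=0,i=2
  ... -> #   bit 0 = 1  t=0,i=6
  bits 11010101 = 213

213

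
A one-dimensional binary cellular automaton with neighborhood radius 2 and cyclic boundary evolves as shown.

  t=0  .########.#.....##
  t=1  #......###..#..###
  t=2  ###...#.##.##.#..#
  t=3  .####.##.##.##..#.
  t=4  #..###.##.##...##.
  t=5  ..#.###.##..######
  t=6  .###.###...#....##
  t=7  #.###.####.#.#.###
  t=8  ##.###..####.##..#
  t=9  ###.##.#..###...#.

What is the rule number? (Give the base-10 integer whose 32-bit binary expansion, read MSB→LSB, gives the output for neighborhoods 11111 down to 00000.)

2100258936

  [31] ##### => .  t=0,i=3
  [30] ####. => #  t=0,i=7
  [29] ###.# => #  t=0,i=8
  [28] ###.. => #  t=1,i=0
  [27] ##.## => #  t=0,i=0
  [26] ##.#. => #  t=0,i=9
  [25] ##..# => .  t=1,i=10
  [24] ##... => #  t=1,i=1
  [23] #.### => .  t=0,i=1
  [22] #.##. => .  t=2,i=8
  [21] #.#.# => #  t=7,i=11
  [20] #.#.. => .  t=0,i=10
  [19] #..## => #  t=1,i=14
  [18] #..#. => #  t=1,i=11
  [17] #...# => #  t=2,i=4
  [16] #.... => #  t=0,i=12
  [15] .#### => .  t=0,i=2
  [14] .###. => #  t=1,i=8
  [13] .##.# => #  t=0,i=17
  [12] .##.. => .  t=3,i=13
  [11] .#.## => #  t=2,i=7
  [10] .#.#. => .  t=7,i=12
  [9] .#..# => .  t=1,i=13
  [8] .#... => .  t=0,i=11
  [7] ..### => .  t=1,i=7
  [6] ..##. => #  t=0,i=16
  [5] ..#.# => #  t=2,i=6
  [4] ..#.. => #  t=1,i=12
  [3] ...## => #  t=0,i=15
  [2] ...#. => .  t=2,i=5
  [1] ....# => .  t=0,i=14
  [0] ..... => .  t=0,i=13
  bits 01111101001011110110100001111000 = 2100258936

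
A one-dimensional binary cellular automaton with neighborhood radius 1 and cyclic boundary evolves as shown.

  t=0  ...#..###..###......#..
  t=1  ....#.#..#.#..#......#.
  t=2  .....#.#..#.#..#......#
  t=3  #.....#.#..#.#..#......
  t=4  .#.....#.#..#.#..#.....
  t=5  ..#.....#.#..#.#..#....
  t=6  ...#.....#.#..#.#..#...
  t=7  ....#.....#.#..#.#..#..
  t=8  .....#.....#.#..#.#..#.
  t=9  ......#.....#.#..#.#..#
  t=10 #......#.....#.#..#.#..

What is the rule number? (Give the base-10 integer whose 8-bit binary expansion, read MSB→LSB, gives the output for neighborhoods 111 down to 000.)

56

  nb ###: next=.  (t=0,i=7, bit7=0)
  nb ##.: next=.  (t=0,i=8, bit6=0)
  nb #.#: next=#  (t=1,i=5, bit5=1)
  nb #..: next=#  (t=0,i=4, bit4=1)
  nb .##: next=#  (t=0,i=6, bit3=1)
  nb .#.: next=.  (t=0,i=3, bit2=0)
  nb ..#: next=.  (t=0,i=2, bit1=0)
  nb ...: next=.  (t=0,i=0, bit0=0)
  bits 00111000 = 56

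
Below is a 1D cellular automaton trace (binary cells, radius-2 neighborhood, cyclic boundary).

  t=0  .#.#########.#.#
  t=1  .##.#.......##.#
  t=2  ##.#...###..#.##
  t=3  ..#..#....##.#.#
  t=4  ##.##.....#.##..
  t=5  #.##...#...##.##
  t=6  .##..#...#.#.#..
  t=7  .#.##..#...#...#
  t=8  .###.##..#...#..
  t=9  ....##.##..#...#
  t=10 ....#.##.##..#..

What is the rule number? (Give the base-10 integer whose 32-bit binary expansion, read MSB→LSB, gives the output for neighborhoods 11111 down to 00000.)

  nb #####: next=.  (t=0,i=5, bit31=0)
  nb ####.: next=.  (t=0,i=10, bit30=0)
  nb ###.#: next=.  (t=0,i=11, bit29=0)
  nb ###..: next=.  (t=2,i=9, bit28=0)
  nb ##.##: next=#  (t=4,i=2, bit27=1)
  nb ##.#.: next=#  (t=0,i=12, bit26=1)
  nb ##..#: next=#  (t=2,i=10, bit25=1)
  nb ##...: next=.  (t=4,i=5, bit24=0)
  nb #.###: next=.  (t=0,i=3, bit23=0)
  nb #.##.: next=#  (t=1,i=1, bit22=1)
  nb #.#.#: next=#  (t=0,i=1, bit21=1)
  nb #.#..: next=.  (t=1,i=4, bit20=0)
  nb #..##: next=#  (t=4,i=15, bit19=1)
  nb #..#.: next=#  (t=2,i=11, bit18=1)
  nb #...#: next=#  (t=2,i=5, bit17=1)
  nb #....: next=.  (t=1,i=6, bit16=0)
  nb .####: next=#  (t=0,i=4, bit15=1)
  nb .###.: next=.  (t=2,i=8, bit14=0)
  nb .##.#: next=.  (t=1,i=2, bit13=0)
  nb .##..: next=.  (t=4,i=4, bit12=0)
  nb .#.##: next=#  (t=0,i=2, bit11=1)
  nb .#.#.: next=.  (t=0,i=0, bit10=0)
  nb .#..#: next=#  (t=3,i=0, bit9=1)
  nb .#...: next=.  (t=1,i=5, bit8=0)
  nb ..###: next=.  (t=2,i=7, bit7=0)
  nb ..##.: next=#  (t=1,i=12, bit6=1)
  nb ..#.#: next=.  (t=2,i=12, bit5=0)
  nb ..#..: next=.  (t=3,i=2, bit4=0)
  nb ...##: next=.  (t=1,i=11, bit3=0)
  nb ...#.: next=.  (t=4,i=9, bit2=0)
  nb ....#: next=.  (t=1,i=10, bit1=0)
  nb .....: next=#  (t=1,i=7, bit0=1)
  bits 00001110011011101000101001000001 = 242125377

242125377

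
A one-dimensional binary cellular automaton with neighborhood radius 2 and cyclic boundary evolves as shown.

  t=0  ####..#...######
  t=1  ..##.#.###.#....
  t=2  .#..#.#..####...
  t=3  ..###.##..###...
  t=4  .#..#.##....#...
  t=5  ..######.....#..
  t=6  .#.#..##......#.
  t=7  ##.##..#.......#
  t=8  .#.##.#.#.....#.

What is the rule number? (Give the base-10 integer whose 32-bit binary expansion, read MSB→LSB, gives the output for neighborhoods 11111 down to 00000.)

  ##### -> .   bit 31 = 0  t=0,i=0
  ####. -> #   bit 30 = 1  t=0,i=2
  ###.# -> #   bit 29 = 1  t=1,i=9
  ###.. -> #   bit 28 = 1  t=0,i=3
  ##.## -> .   bit 27 = 0  t=3,i=5
  ##.#. -> #   bit 26 = 1  t=1,i=4
  ##..# -> .   bit 25 = 0  t=0,i=4
  ##... -> .   bit 24 = 0  t=2,i=13
  #.### -> .   bit 23 = 0  t=1,i=7
  #.##. -> #   bit 22 = 1  t=3,i=6
  #.#.# -> .   bit 21 = 0  t=1,i=5
  #.#.. -> #   bit 20 = 1  t=1,i=11
  #..## -> .   bit 19 = 0  t=2,i=8
  #..#. -> #   bit 18 = 1  t=0,i=5
  #...# -> #   bit 17 = 1  t=0,i=8
  #.... -> .   bit 16 = 0  t=1,i=13
  .#### -> #   bit 15 = 1  t=0,i=11
  .###. -> .   bit 14 = 0  t=1,i=8
  .##.# -> .   bit 13 = 0  t=1,i=3
  .##.. -> #   bit 12 = 1  t=3,i=7
  .#.## -> #   bit 11 = 1  t=1,i=6
  .#.#. -> .   bit 10 = 0  t=2,i=5
  .#..# -> #   bit 9 = 1  t=2,i=2
  .#... -> #   bit 8 = 1  t=0,i=7
  ..### -> .   bit 7 = 0  t=0,i=10
  ..##. -> .   bit 6 = 0  t=1,i=2
  ..#.# -> #   bit 5 = 1  t=2,i=4
  ..#.. -> .   bit 4 = 0  t=0,i=6
  ...## -> #   bit 3 = 1  t=0,i=9
  ...#. -> .   bit 2 = 0  t=2,i=0
  ....# -> .   bit 1 = 0  t=1,i=0
  ..... -> .   bit 0 = 0  t=1,i=14
  bits 01110100010101101001101100101000 = 1951832872

1951832872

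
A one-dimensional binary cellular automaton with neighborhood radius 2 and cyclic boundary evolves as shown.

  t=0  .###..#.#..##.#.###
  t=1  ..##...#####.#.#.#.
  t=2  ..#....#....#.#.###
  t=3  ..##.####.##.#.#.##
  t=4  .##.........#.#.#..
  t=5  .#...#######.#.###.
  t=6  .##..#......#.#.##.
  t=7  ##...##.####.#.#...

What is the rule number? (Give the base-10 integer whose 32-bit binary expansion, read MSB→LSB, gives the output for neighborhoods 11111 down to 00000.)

337137623

  #####|.  b31=0 t=1,i=9
  ####.|.  b30=0 t=1,i=10
  ###.#|.  b29=0 t=0,i=18
  ###..|#  b28=1 t=0,i=3
  ##.##|.  b27=0 t=0,i=0
  ##.#.|#  b26=1 t=0,i=13
  ##..#|.  b25=0 t=0,i=4
  ##...|.  b24=0 t=1,i=4
  #.###|.  b23=0 t=0,i=1
  #.##.|.  b22=0 t=3,i=10
  #.#.#|.  b21=0 t=0,i=14
  #.#..|#  b20=1 t=0,i=8
  #..##|#  b19=1 t=0,i=10
  #..#.|.  b18=0 t=0,i=5
  #...#|.  b17=0 t=1,i=0
  #....|.  b16=0 t=2,i=4
  .####|.  b15=0 t=1,i=8
  .###.|#  b14=1 t=0,i=2
  .##.#|.  b13=0 t=0,i=12
  .##..|.  b12=0 t=1,i=3
  .#.##|#  b11=1 t=0,i=15
  .#.#.|#  b10=1 t=0,i=7
  .#..#|#  b9=1 t=0,i=9
  .#...|#  b8=1 t=1,i=18
  ..###|#  b7=1 t=1,i=7
  ..##.|#  b6=1 t=0,i=11
  ..#.#|.  b5=0 t=0,i=6
  ..#..|#  b4=1 t=2,i=2
  ...##|.  b3=0 t=1,i=1
  ...#.|#  b2=1 t=2,i=6
  ....#|#  b1=1 t=2,i=5
  .....|#  b0=1 t=4,i=5
  bits 00010100000110000100111111010111 = 337137623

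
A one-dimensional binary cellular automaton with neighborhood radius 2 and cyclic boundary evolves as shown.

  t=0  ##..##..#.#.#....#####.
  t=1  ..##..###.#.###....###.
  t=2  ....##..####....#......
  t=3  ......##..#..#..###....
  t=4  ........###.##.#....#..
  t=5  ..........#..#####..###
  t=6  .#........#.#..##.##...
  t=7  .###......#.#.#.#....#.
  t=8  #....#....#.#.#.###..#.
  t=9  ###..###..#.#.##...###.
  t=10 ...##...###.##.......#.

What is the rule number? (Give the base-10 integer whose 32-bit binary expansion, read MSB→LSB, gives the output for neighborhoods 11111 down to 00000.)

  ##### -> #   bit 31 = 1  t=0,i=19
  ####. -> #   bit 30 = 1  t=0,i=20
  ###.# -> #   bit 29 = 1  t=0,i=21
  ###.. -> .   bit 28 = 0  t=1,i=14
  ##.## -> .   bit 27 = 0  t=0,i=22
  ##.#. -> #   bit 26 = 1  t=1,i=9
  ##..# -> #   bit 25 = 1  t=0,i=2
  ##... -> .   bit 24 = 0  t=1,i=15
  #.### -> .   bit 23 = 0  t=1,i=12
  #.##. -> .   bit 22 = 0  t=0,i=0
  #.#.# -> #   bit 21 = 1  t=0,i=10
  #.#.. -> #   bit 20 = 1  t=0,i=12
  #..## -> #   bit 19 = 1  t=0,i=3
  #..#. -> #   bit 18 = 1  t=0,i=7
  #...# -> .   bit 17 = 0  t=1,i=0
  #.... -> #   bit 16 = 1  t=0,i=14
  .#### -> .   bit 15 = 0  t=0,i=18
  .###. -> .   bit 14 = 0  t=1,i=7
  .##.# -> #   bit 13 = 1  t=4,i=13
  .##.. -> .   bit 12 = 0  t=0,i=1
  .#.## -> #   bit 11 = 1  t=1,i=11
  .#.#. -> .   bit 10 = 0  t=0,i=9
  .#..# -> .   bit 9 = 0  t=3,i=11
  .#... -> #   bit 8 = 1  t=0,i=13
  ..### -> .   bit 7 = 0  t=0,i=17
  ..##. -> .   bit 6 = 0  t=0,i=4
  ..#.# -> #   bit 5 = 1  t=0,i=8
  ..#.. -> #   bit 4 = 1  t=2,i=16
  ...## -> .   bit 3 = 0  t=0,i=16
  ...#. -> .   bit 2 = 0  t=2,i=15
  ....# -> .   bit 1 = 0  t=0,i=15
  ..... -> .   bit 0 = 0  t=2,i=0
  bits 11100110001111010010100100110000 = 3862767920

3862767920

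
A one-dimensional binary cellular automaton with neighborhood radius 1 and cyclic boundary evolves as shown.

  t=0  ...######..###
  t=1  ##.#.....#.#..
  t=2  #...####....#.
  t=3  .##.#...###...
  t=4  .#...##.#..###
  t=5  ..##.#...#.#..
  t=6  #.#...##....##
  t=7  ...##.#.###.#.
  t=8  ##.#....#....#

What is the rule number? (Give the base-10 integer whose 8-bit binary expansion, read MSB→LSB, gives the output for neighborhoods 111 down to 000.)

  [7] ### => .  t=0,i=4
  [6] ##. => .  t=0,i=8
  [5] #.# => .  t=1,i=2
  [4] #.. => #  t=0,i=0
  [3] .## => #  t=0,i=3
  [2] .#. => .  t=1,i=3
  [1] ..# => .  t=0,i=2
  [0] ... => #  t=0,i=1
  bits 00011001 = 25

25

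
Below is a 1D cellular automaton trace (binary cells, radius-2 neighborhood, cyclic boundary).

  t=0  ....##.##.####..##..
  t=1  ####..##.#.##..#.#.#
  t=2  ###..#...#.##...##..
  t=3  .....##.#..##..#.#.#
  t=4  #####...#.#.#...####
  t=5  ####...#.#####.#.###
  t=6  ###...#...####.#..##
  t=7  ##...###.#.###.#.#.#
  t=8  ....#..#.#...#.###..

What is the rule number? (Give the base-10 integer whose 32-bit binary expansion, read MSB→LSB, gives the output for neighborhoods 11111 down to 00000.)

  #####|#  b31=1 t=1,i=1
  ####.|#  b30=1 t=0,i=12
  ###.#|#  b29=1 t=5,i=13
  ###..|.  b28=0 t=0,i=13
  ##.##|#  b27=1 t=0,i=6
  ##.#.|.  b26=0 t=1,i=8
  ##..#|.  b25=0 t=0,i=14
  ##...|.  b24=0 t=0,i=18
  #.###|.  b23=0 t=0,i=10
  #.##.|#  b22=1 t=0,i=7
  #.#.#|#  b21=1 t=1,i=9
  #.#..|#  b20=1 t=3,i=8
  #..##|#  b19=1 t=0,i=15
  #..#.|.  b18=0 t=1,i=14
  #...#|.  b17=0 t=2,i=7
  #....|#  b16=1 t=0,i=19
  .####|#  b15=1 t=0,i=11
  .###.|.  b14=0 t=2,i=1
  .##.#|.  b13=0 t=0,i=5
  .##..|#  b12=1 t=0,i=17
  .#.##|.  b11=0 t=1,i=10
  .#.#.|#  b10=1 t=1,i=16
  .#..#|.  b9=0 t=3,i=9
  .#...|#  b8=1 t=2,i=6
  ..###|.  b7=0 t=2,i=0
  ..##.|.  b6=0 t=0,i=4
  ..#.#|.  b5=0 t=1,i=15
  ..#..|#  b4=1 t=2,i=5
  ...##|#  b3=1 t=0,i=3
  ...#.|#  b2=1 t=2,i=8
  ....#|#  b1=1 t=0,i=2
  .....|#  b0=1 t=0,i=0
  bits 11101000011110011001010100011111 = 3900282143

3900282143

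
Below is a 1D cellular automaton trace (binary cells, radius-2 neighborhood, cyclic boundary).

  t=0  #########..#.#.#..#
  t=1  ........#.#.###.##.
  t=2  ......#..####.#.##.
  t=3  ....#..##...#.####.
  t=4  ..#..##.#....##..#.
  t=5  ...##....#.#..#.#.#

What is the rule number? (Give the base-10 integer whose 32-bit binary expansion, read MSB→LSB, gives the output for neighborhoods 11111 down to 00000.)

820780802

  ##### -> .   bit 31 = 0  t=0,i=1
  ####. -> .   bit 30 = 0  t=0,i=7
  ###.# -> #   bit 29 = 1  t=1,i=14
  ###.. -> #   bit 28 = 1  t=0,i=8
  ##.## -> .   bit 27 = 0  t=1,i=15
  ##.#. -> .   bit 26 = 0  t=2,i=13
  ##..# -> .   bit 25 = 0  t=0,i=9
  ##... -> .   bit 24 = 0  t=1,i=18
  #.### -> #   bit 23 = 1  t=1,i=12
  #.##. -> #   bit 22 = 1  t=1,i=16
  #.#.# -> #   bit 21 = 1  t=0,i=13
  #.#.. -> .   bit 20 = 0  t=0,i=15
  #..## -> #   bit 19 = 1  t=0,i=17
  #..#. -> #   bit 18 = 1  t=0,i=10
  #...# -> .   bit 17 = 0  t=3,i=10
  #.... -> .   bit 16 = 0  t=1,i=0
  .#### -> .   bit 15 = 0  t=0,i=0
  .###. -> .   bit 14 = 0  t=1,i=13
  .##.# -> .   bit 13 = 0  t=4,i=6
  .##.. -> #   bit 12 = 1  t=1,i=17
  .#.## -> #   bit 11 = 1  t=1,i=11
  .#.#. -> #   bit 10 = 1  t=0,i=12
  .#..# -> #   bit 9 = 1  t=0,i=16
  .#... -> #   bit 8 = 1  t=4,i=9
  ..### -> .   bit 7 = 0  t=0,i=18
  ..##. -> .   bit 6 = 0  t=3,i=7
  ..#.# -> .   bit 5 = 0  t=0,i=11
  ..#.. -> .   bit 4 = 0  t=2,i=6
  ...## -> .   bit 3 = 0  t=4,i=12
  ...#. -> .   bit 2 = 0  t=1,i=7
  ....# -> #   bit 1 = 1  t=1,i=6
  ..... -> .   bit 0 = 0  t=1,i=1
  bits 00110000111011000001111100000010 = 820780802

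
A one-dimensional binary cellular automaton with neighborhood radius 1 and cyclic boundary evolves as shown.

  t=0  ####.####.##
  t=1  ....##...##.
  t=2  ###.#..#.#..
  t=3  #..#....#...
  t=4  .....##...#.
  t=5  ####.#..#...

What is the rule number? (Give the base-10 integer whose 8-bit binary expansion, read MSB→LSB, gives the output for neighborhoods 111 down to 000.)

41

  ###|.  b7=0 t=0,i=0
  ##.|.  b6=0 t=0,i=3
  #.#|#  b5=1 t=0,i=4
  #..|.  b4=0 t=1,i=6
  .##|#  b3=1 t=0,i=5
  .#.|.  b2=0 t=2,i=4
  ..#|.  b1=0 t=1,i=3
  ...|#  b0=1 t=1,i=0
  bits 00101001 = 41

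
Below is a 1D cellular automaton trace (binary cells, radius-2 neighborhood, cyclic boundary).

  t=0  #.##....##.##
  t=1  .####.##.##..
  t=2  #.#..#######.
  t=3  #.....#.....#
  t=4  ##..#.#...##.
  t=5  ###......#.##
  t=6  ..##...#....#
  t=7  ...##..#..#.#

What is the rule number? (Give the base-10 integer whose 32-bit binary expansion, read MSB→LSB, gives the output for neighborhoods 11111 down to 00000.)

526430234

  #####|.  b31=0 t=2,i=7
  ####.|.  b30=0 t=1,i=3
  ###.#|.  b29=0 t=0,i=0
  ###..|#  b28=1 t=5,i=2
  ##.##|#  b27=1 t=0,i=1
  ##.#.|#  b26=1 t=2,i=12
  ##..#|#  b25=1 t=4,i=2
  ##...|#  b24=1 t=0,i=4
  #.###|.  b23=0 t=0,i=11
  #.##.|#  b22=1 t=0,i=2
  #.#.#|#  b21=1 t=2,i=0
  #.#..|.  b20=0 t=2,i=2
  #..##|.  b19=0 t=2,i=4
  #..#.|.  b18=0 t=4,i=3
  #...#|.  b17=0 t=1,i=12
  #....|.  b16=0 t=0,i=5
  .####|#  b15=1 t=1,i=2
  .###.|.  b14=0 t=0,i=12
  .##.#|#  b13=1 t=0,i=9
  .##..|#  b12=1 t=0,i=3
  .#.##|.  b11=0 t=5,i=10
  .#.#.|.  b10=0 t=2,i=1
  .#..#|.  b9=0 t=2,i=3
  .#...|.  b8=0 t=3,i=7
  ..###|.  b7=0 t=1,i=1
  ..##.|.  b6=0 t=0,i=8
  ..#.#|.  b5=0 t=4,i=4
  ..#..|#  b4=1 t=3,i=6
  ...##|#  b3=1 t=0,i=7
  ...#.|.  b2=0 t=3,i=5
  ....#|#  b1=1 t=0,i=6
  .....|.  b0=0 t=3,i=3
  bits 00011111011000001011000000011010 = 526430234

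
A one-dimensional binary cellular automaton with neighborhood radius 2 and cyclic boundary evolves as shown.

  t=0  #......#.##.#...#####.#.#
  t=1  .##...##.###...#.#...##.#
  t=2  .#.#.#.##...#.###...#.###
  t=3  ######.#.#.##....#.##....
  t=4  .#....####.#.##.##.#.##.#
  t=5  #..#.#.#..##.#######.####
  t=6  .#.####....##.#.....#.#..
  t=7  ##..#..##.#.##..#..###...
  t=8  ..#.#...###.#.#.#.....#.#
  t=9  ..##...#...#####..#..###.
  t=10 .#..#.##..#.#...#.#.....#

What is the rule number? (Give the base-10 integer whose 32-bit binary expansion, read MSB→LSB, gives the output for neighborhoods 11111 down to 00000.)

258057276

  [31] ##### => .  t=0,i=18
  [30] ####. => .  t=0,i=19
  [29] ###.# => .  t=0,i=20
  [28] ###.. => .  t=1,i=11
  [27] ##.## => #  t=1,i=8
  [26] ##.#. => #  t=0,i=11
  [25] ##..# => #  t=5,i=1
  [24] ##... => #  t=0,i=1
  [23] #.### => .  t=1,i=9
  [22] #.##. => #  t=0,i=9
  [21] #.#.# => #  t=0,i=22
  [20] #.#.. => .  t=0,i=12
  [19] #..## => .  t=5,i=9
  [18] #..#. => .  t=5,i=2
  [17] #...# => .  t=0,i=14
  [16] #.... => #  t=0,i=2
  [15] .#### => #  t=0,i=17
  [14] .###. => .  t=1,i=10
  [13] .##.# => #  t=0,i=10
  [12] .##.. => .  t=0,i=0
  [11] .#.## => .  t=0,i=8
  [10] .#.#. => #  t=1,i=16
  [9] .#..# => .  t=5,i=8
  [8] .#... => .  t=0,i=13
  [7] ..### => .  t=0,i=16
  [6] ..##. => .  t=1,i=6
  [5] ..#.# => #  t=0,i=7
  [4] ..#.. => #  t=7,i=4
  [3] ...## => #  t=0,i=15
  [2] ...#. => #  t=0,i=6
  [1] ....# => .  t=0,i=5
  [0] ..... => .  t=0,i=3
  bits 00001111011000011010010000111100 = 258057276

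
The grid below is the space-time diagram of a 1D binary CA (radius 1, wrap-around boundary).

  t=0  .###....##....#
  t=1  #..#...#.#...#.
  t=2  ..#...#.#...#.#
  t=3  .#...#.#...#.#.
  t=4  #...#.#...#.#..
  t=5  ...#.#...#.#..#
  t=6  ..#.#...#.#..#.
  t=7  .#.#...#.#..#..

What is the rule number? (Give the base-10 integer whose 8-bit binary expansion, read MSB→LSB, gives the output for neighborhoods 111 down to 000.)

  nb ###: next=.  (t=0,i=2, bit7=0)
  nb ##.: next=#  (t=0,i=3, bit6=1)
  nb #.#: next=#  (t=0,i=0, bit5=1)
  nb #..: next=.  (t=0,i=4, bit4=0)
  nb .##: next=.  (t=0,i=1, bit3=0)
  nb .#.: next=.  (t=0,i=14, bit2=0)
  nb ..#: next=#  (t=0,i=7, bit1=1)
  nb ...: next=.  (t=0,i=5, bit0=0)
  bits 01100010 = 98

98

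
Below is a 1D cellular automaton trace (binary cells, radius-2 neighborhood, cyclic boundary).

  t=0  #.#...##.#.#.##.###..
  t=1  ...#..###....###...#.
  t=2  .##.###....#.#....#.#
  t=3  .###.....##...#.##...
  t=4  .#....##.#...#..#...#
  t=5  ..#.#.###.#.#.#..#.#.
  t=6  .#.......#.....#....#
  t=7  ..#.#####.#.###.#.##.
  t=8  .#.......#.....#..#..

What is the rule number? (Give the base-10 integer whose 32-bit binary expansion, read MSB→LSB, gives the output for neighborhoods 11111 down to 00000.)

  [31] ##### => .  t=7,i=6
  [30] ####. => .  t=7,i=7
  [29] ###.# => .  t=5,i=8
  [28] ###.. => .  t=0,i=18
  [27] ##.## => #  t=0,i=15
  [26] ##.#. => #  t=0,i=8
  [25] ##..# => #  t=0,i=19
  [24] ##... => .  t=1,i=9
  [23] #.### => .  t=0,i=16
  [22] #.##. => #  t=0,i=13
  [21] #.#.# => .  t=0,i=9
  [20] #.#.. => .  t=0,i=2
  [19] #..## => #  t=1,i=5
  [18] #..#. => .  t=0,i=20
  [17] #...# => .  t=0,i=4
  [16] #.... => .  t=1,i=0
  [15] .#### => .  t=7,i=5
  [14] .###. => .  t=0,i=17
  [13] .##.# => #  t=0,i=7
  [12] .##.. => .  t=3,i=10
  [11] .#.## => .  t=0,i=12
  [10] .#.#. => .  t=0,i=1
  [9] .#..# => #  t=1,i=4
  [8] .#... => #  t=0,i=3
  [7] ..### => #  t=1,i=6
  [6] ..##. => #  t=0,i=6
  [5] ..#.# => .  t=0,i=0
  [4] ..#.. => .  t=1,i=3
  [3] ...## => .  t=0,i=5
  [2] ...#. => #  t=1,i=2
  [1] ....# => #  t=1,i=1
  [0] ..... => #  t=3,i=6
  bits 00001110010010000010001111000111 = 239608775

239608775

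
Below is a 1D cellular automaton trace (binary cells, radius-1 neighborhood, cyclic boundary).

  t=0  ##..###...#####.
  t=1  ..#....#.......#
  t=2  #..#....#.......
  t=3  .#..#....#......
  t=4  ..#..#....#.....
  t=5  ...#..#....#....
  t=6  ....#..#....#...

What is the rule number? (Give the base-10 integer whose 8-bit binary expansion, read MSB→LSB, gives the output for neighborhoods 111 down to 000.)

48

  ###|.  b7=0 t=0,i=5
  ##.|.  b6=0 t=0,i=1
  #.#|#  b5=1 t=0,i=15
  #..|#  b4=1 t=0,i=2
  .##|.  b3=0 t=0,i=0
  .#.|.  b2=0 t=1,i=2
  ..#|.  b1=0 t=0,i=3
  ...|.  b0=0 t=0,i=8
  bits 00110000 = 48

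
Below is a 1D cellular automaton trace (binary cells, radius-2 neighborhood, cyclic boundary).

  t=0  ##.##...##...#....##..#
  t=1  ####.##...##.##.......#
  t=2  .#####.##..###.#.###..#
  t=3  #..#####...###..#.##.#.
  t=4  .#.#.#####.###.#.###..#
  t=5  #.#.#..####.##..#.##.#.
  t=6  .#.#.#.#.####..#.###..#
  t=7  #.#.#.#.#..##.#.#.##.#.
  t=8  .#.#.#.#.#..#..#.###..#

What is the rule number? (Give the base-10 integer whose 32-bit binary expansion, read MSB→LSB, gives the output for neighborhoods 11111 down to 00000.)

  nb #####: next=#  (t=1,i=1, bit31=1)
  nb ####.: next=#  (t=1,i=2, bit30=1)
  nb ###.#: next=#  (t=0,i=1, bit29=1)
  nb ###..: next=#  (t=2,i=19, bit28=1)
  nb ##.##: next=#  (t=0,i=2, bit27=1)
  nb ##.#.: next=.  (t=2,i=14, bit26=0)
  nb ##..#: next=.  (t=0,i=20, bit25=0)
  nb ##...: next=#  (t=0,i=5, bit24=1)
  nb #.###: next=.  (t=2,i=1, bit23=0)
  nb #.##.: next=#  (t=0,i=3, bit22=1)
  nb #.#.#: next=.  (t=2,i=15, bit21=0)
  nb #.#..: next=.  (t=3,i=0, bit20=0)
  nb #..##: next=.  (t=0,i=21, bit19=0)
  nb #..#.: next=#  (t=2,i=21, bit18=1)
  nb #...#: next=#  (t=0,i=6, bit17=1)
  nb #....: next=.  (t=0,i=15, bit16=0)
  nb .####: next=.  (t=1,i=0, bit15=0)
  nb .###.: next=#  (t=0,i=0, bit14=1)
  nb .##.#: next=#  (t=1,i=11, bit13=1)
  nb .##..: next=.  (t=0,i=4, bit12=0)
  nb .#.##: next=#  (t=2,i=0, bit11=1)
  nb .#.#.: next=#  (t=3,i=22, bit10=1)
  nb .#..#: next=#  (t=3,i=1, bit9=1)
  nb .#...: next=#  (t=0,i=14, bit8=1)
  nb ..###: next=#  (t=0,i=22, bit7=1)
  nb ..##.: next=.  (t=0,i=8, bit6=0)
  nb ..#.#: next=.  (t=2,i=22, bit5=0)
  nb ..#..: next=#  (t=0,i=13, bit4=1)
  nb ...##: next=.  (t=0,i=7, bit3=0)
  nb ...#.: next=.  (t=0,i=12, bit2=0)
  nb ....#: next=.  (t=0,i=16, bit1=0)
  nb .....: next=#  (t=1,i=17, bit0=1)
  bits 11111001010001100110111110010001 = 4182142865

4182142865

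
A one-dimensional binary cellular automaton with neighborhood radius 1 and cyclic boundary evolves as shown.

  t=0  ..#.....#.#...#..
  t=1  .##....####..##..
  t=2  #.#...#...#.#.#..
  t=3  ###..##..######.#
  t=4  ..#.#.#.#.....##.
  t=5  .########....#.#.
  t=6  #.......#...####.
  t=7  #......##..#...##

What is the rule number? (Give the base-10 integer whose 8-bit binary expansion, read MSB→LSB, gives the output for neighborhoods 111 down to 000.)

  [7] ### => .  t=1,i=8
  [6] ##. => #  t=1,i=2
  [5] #.# => #  t=0,i=9
  [4] #.. => .  t=0,i=3
  [3] .## => .  t=1,i=1
  [2] .#. => #  t=0,i=2
  [1] ..# => #  t=0,i=1
  [0] ... => .  t=0,i=0
  bits 01100110 = 102

102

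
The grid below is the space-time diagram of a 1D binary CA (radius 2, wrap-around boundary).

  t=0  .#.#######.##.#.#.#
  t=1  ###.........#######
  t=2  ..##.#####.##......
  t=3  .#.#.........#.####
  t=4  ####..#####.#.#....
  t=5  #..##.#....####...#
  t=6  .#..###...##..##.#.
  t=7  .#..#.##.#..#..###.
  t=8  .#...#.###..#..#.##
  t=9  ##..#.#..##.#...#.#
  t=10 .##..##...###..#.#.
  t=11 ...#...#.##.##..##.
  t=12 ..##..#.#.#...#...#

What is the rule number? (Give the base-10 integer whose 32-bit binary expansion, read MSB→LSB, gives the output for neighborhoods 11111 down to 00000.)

389033117

  ##### -> .   bit 31 = 0  t=0,i=5
  ####. -> .   bit 30 = 0  t=0,i=8
  ###.# -> .   bit 29 = 0  t=0,i=9
  ###.. -> #   bit 28 = 1  t=1,i=2
  ##.## -> .   bit 27 = 0  t=0,i=10
  ##.#. -> #   bit 26 = 1  t=0,i=13
  ##..# -> #   bit 25 = 1  t=4,i=4
  ##... -> #   bit 24 = 1  t=1,i=3
  #.### -> .   bit 23 = 0  t=0,i=3
  #.##. -> .   bit 22 = 0  t=0,i=11
  #.#.# -> #   bit 21 = 1  t=0,i=1
  #.#.. -> #   bit 20 = 1  t=3,i=3
  #..## -> .   bit 19 = 0  t=4,i=5
  #..#. -> .   bit 18 = 0  t=6,i=0
  #...# -> .   bit 17 = 0  t=5,i=16
  #.... -> .   bit 16 = 0  t=1,i=4
  .#### -> .   bit 15 = 0  t=0,i=4
  .###. -> .   bit 14 = 0  t=6,i=5
  .##.# -> #   bit 13 = 1  t=0,i=12
  .##.. -> .   bit 12 = 0  t=2,i=12
  .#.## -> #   bit 11 = 1  t=0,i=2
  .#.#. -> #   bit 10 = 1  t=0,i=0
  .#..# -> .   bit 9 = 0  t=6,i=2
  .#... -> .   bit 8 = 0  t=3,i=4
  ..### -> #   bit 7 = 1  t=1,i=12
  ..##. -> .   bit 6 = 0  t=2,i=2
  ..#.# -> .   bit 5 = 0  t=3,i=13
  ..#.. -> #   bit 4 = 1  t=6,i=1
  ...## -> #   bit 3 = 1  t=1,i=11
  ...#. -> #   bit 2 = 1  t=3,i=12
  ....# -> .   bit 1 = 0  t=1,i=10
  ..... -> #   bit 0 = 1  t=1,i=5
  bits 00010111001100000010110010011101 = 389033117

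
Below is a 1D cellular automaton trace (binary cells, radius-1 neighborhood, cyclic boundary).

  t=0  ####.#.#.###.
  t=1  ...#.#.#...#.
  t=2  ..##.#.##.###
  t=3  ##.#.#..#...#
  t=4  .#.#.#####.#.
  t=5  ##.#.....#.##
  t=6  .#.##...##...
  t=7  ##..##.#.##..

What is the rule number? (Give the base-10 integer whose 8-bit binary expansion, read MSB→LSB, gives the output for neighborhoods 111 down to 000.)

86

  ###|.  b7=0 t=0,i=1
  ##.|#  b6=1 t=0,i=3
  #.#|.  b5=0 t=0,i=4
  #..|#  b4=1 t=1,i=8
  .##|.  b3=0 t=0,i=0
  .#.|#  b2=1 t=0,i=5
  ..#|#  b1=1 t=1,i=2
  ...|.  b0=0 t=1,i=0
  bits 01010110 = 86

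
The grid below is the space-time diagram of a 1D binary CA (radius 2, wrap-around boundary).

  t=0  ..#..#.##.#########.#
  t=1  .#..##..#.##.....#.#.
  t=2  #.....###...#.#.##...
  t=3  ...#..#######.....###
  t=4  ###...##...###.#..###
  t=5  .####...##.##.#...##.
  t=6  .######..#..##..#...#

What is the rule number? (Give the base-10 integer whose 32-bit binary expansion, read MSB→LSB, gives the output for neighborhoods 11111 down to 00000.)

1468457125

  nb #####: next=.  (t=0,i=12, bit31=0)
  nb ####.: next=#  (t=0,i=17, bit30=1)
  nb ###.#: next=.  (t=0,i=18, bit29=0)
  nb ###..: next=#  (t=2,i=8, bit28=1)
  nb ##.##: next=.  (t=0,i=9, bit27=0)
  nb ##.#.: next=#  (t=0,i=19, bit26=1)
  nb ##..#: next=#  (t=1,i=6, bit25=1)
  nb ##...: next=#  (t=1,i=12, bit24=1)
  nb #.###: next=#  (t=0,i=10, bit23=1)
  nb #.##.: next=.  (t=0,i=7, bit22=0)
  nb #.#.#: next=.  (t=2,i=14, bit21=0)
  nb #.#..: next=.  (t=0,i=20, bit20=0)
  nb #..##: next=.  (t=1,i=3, bit19=0)
  nb #..#.: next=#  (t=0,i=1, bit18=1)
  nb #...#: next=#  (t=2,i=10, bit17=1)
  nb #....: next=.  (t=1,i=13, bit16=0)
  nb .####: next=#  (t=0,i=11, bit15=1)
  nb .###.: next=#  (t=2,i=7, bit14=1)
  nb .##.#: next=#  (t=0,i=8, bit13=1)
  nb .##..: next=.  (t=1,i=5, bit12=0)
  nb .#.##: next=.  (t=0,i=6, bit11=0)
  nb .#.#.: next=.  (t=1,i=18, bit10=0)
  nb .#..#: next=.  (t=0,i=0, bit9=0)
  nb .#...: next=.  (t=2,i=1, bit8=0)
  nb ..###: next=#  (t=2,i=6, bit7=1)
  nb ..##.: next=.  (t=1,i=4, bit6=0)
  nb ..#.#: next=#  (t=0,i=5, bit5=1)
  nb ..#..: next=.  (t=0,i=2, bit4=0)
  nb ...##: next=.  (t=2,i=5, bit3=0)
  nb ...#.: next=#  (t=1,i=16, bit2=1)
  nb ....#: next=.  (t=1,i=15, bit1=0)
  nb .....: next=#  (t=1,i=14, bit0=1)
  bits 01010111100001101110000010100101 = 1468457125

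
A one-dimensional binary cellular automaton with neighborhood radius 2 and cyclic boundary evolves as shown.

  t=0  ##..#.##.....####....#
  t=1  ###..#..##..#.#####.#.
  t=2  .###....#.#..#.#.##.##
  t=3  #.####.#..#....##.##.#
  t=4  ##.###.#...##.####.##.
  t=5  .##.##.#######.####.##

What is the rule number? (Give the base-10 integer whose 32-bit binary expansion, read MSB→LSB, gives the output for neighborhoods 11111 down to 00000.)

2066999628

  #####|.  b31=0 t=1,i=16
  ####.|#  b30=1 t=0,i=15
  ###.#|#  b29=1 t=1,i=18
  ###..|#  b28=1 t=0,i=1
  ##.##|#  b27=1 t=2,i=0
  ##.#.|.  b26=0 t=1,i=19
  ##..#|#  b25=1 t=0,i=2
  ##...|#  b24=1 t=0,i=8
  #.###|.  b23=0 t=1,i=0
  #.##.|.  b22=0 t=0,i=6
  #.#.#|#  b21=1 t=1,i=20
  #.#..|#  b20=1 t=2,i=10
  #..##|.  b19=0 t=1,i=7
  #..#.|.  b18=0 t=0,i=3
  #...#|#  b17=1 t=4,i=9
  #....|#  b16=1 t=0,i=9
  .####|#  b15=1 t=0,i=14
  .###.|#  b14=1 t=0,i=0
  .##.#|#  b13=1 t=2,i=18
  .##..|.  b12=0 t=0,i=7
  .#.##|#  b11=1 t=0,i=5
  .#.#.|.  b10=0 t=2,i=9
  .#..#|.  b9=0 t=1,i=6
  .#...|#  b8=1 t=3,i=11
  ..###|.  b7=0 t=0,i=13
  ..##.|#  b6=1 t=1,i=8
  ..#.#|.  b5=0 t=0,i=4
  ..#..|.  b4=0 t=1,i=5
  ...##|#  b3=1 t=0,i=12
  ...#.|#  b2=1 t=2,i=7
  ....#|.  b1=0 t=0,i=11
  .....|.  b0=0 t=0,i=10
  bits 01111011001100111110100101001100 = 2066999628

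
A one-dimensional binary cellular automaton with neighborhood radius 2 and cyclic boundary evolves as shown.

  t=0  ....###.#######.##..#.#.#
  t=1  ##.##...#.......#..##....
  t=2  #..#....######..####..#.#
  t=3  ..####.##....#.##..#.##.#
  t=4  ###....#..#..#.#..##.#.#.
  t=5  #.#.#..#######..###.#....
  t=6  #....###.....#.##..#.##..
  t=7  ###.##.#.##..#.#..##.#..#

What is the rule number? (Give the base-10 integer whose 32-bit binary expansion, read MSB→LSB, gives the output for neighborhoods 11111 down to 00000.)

  ##### -> .   bit 31 = 0  t=0,i=10
  ####. -> .   bit 30 = 0  t=0,i=13
  ###.# -> .   bit 29 = 0  t=0,i=6
  ###.. -> #   bit 28 = 1  t=2,i=13
  ##.## -> .   bit 27 = 0  t=0,i=7
  ##.#. -> #   bit 26 = 1  t=3,i=23
  ##..# -> .   bit 25 = 0  t=0,i=18
  ##... -> .   bit 24 = 0  t=1,i=5
  #.### -> #   bit 23 = 1  t=0,i=8
  #.##. -> #   bit 22 = 1  t=0,i=16
  #.#.# -> .   bit 21 = 0  t=0,i=22
  #.#.. -> .   bit 20 = 0  t=0,i=24
  #..## -> #   bit 19 = 1  t=1,i=18
  #..#. -> #   bit 18 = 1  t=0,i=19
  #...# -> .   bit 17 = 0  t=1,i=6
  #.... -> #   bit 16 = 1  t=0,i=1
  .#### -> .   bit 15 = 0  t=0,i=9
  .###. -> .   bit 14 = 0  t=0,i=5
  .##.# -> .   bit 13 = 0  t=1,i=1
  .##.. -> .   bit 12 = 0  t=0,i=17
  .#.## -> .   bit 11 = 0  t=2,i=23
  .#.#. -> .   bit 10 = 0  t=0,i=21
  .#..# -> #   bit 9 = 1  t=1,i=17
  .#... -> #   bit 8 = 1  t=0,i=0
  ..### -> #   bit 7 = 1  t=0,i=4
  ..##. -> #   bit 6 = 1  t=1,i=0
  ..#.# -> #   bit 5 = 1  t=0,i=20
  ..#.. -> #   bit 4 = 1  t=1,i=8
  ...## -> #   bit 3 = 1  t=0,i=3
  ...#. -> .   bit 2 = 0  t=1,i=7
  ....# -> .   bit 1 = 0  t=0,i=2
  ..... -> #   bit 0 = 1  t=1,i=11
  bits 00010100110011010000001111111001 = 348980217

348980217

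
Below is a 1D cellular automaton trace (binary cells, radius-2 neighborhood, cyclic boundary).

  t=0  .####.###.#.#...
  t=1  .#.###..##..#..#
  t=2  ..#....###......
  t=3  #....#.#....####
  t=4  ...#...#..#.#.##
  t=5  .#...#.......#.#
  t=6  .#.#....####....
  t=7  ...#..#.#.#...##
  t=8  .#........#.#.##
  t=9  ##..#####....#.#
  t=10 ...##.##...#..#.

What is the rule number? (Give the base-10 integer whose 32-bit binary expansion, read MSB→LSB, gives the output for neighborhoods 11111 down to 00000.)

  [31] ##### => #  t=3,i=14
  [30] ####. => #  t=0,i=3
  [29] ###.# => #  t=0,i=4
  [28] ###.. => .  t=1,i=5
  [27] ##.## => #  t=0,i=5
  [26] ##.#. => #  t=0,i=9
  [25] ##..# => .  t=1,i=6
  [24] ##... => .  t=2,i=10
  [23] #.### => .  t=0,i=6
  [22] #.##. => .  t=4,i=14
  [21] #.#.# => .  t=0,i=10
  [20] #.#.. => #  t=0,i=12
  [19] #..## => #  t=1,i=7
  [18] #..#. => .  t=1,i=11
  [17] #...# => #  t=4,i=1
  [16] #.... => .  t=0,i=14
  [15] .#### => .  t=0,i=2
  [14] .###. => .  t=0,i=7
  [13] .##.# => #  t=8,i=15
  [12] .##.. => #  t=1,i=9
  [11] .#.## => #  t=1,i=2
  [10] .#.#. => .  t=0,i=11
  [9] .#..# => .  t=1,i=13
  [8] .#... => .  t=0,i=13
  [7] ..### => #  t=0,i=1
  [6] ..##. => #  t=1,i=8
  [5] ..#.# => .  t=1,i=15
  [4] ..#.. => .  t=1,i=12
  [3] ...## => .  t=0,i=0
  [2] ...#. => .  t=2,i=1
  [1] ....# => #  t=0,i=15
  [0] ..... => #  t=2,i=12
  bits 11101100000110100011100011000011 = 3961141443

3961141443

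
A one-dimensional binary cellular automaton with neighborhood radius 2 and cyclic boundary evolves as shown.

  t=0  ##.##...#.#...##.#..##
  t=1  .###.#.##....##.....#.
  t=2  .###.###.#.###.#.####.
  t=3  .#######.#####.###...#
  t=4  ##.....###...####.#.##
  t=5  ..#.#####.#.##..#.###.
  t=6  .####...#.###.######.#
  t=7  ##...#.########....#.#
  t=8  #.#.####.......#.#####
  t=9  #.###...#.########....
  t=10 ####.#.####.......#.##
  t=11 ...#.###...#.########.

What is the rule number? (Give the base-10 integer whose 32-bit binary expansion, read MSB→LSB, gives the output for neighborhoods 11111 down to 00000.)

  nb #####: next=.  (t=3,i=3, bit31=0)
  nb ####.: next=.  (t=0,i=0, bit30=0)
  nb ###.#: next=#  (t=0,i=1, bit29=1)
  nb ###..: next=.  (t=2,i=20, bit28=0)
  nb ##.##: next=#  (t=0,i=2, bit27=1)
  nb ##.#.: next=.  (t=0,i=16, bit26=0)
  nb ##..#: next=#  (t=2,i=21, bit25=1)
  nb ##...: next=#  (t=0,i=5, bit24=1)
  nb #.###: next=#  (t=2,i=5, bit23=1)
  nb #.##.: next=#  (t=0,i=3, bit22=1)
  nb #.#.#: next=#  (t=1,i=5, bit21=1)
  nb #.#..: next=.  (t=0,i=10, bit20=0)
  nb #..##: next=.  (t=0,i=19, bit19=0)
  nb #..#.: next=#  (t=5,i=15, bit18=1)
  nb #...#: next=.  (t=0,i=6, bit17=0)
  nb #....: next=.  (t=1,i=10, bit16=0)
  nb .####: next=.  (t=0,i=21, bit15=0)
  nb .###.: next=#  (t=1,i=2, bit14=1)
  nb .##.#: next=.  (t=0,i=15, bit13=0)
  nb .##..: next=.  (t=0,i=4, bit12=0)
  nb .#.##: next=#  (t=1,i=6, bit11=1)
  nb .#.#.: next=.  (t=0,i=9, bit10=0)
  nb .#..#: next=.  (t=0,i=18, bit9=0)
  nb .#...: next=.  (t=0,i=11, bit8=0)
  nb ..###: next=#  (t=0,i=20, bit7=1)
  nb ..##.: next=#  (t=0,i=14, bit6=1)
  nb ..#.#: next=#  (t=0,i=8, bit5=1)
  nb ..#..: next=#  (t=1,i=20, bit4=1)
  nb ...##: next=#  (t=0,i=13, bit3=1)
  nb ...#.: next=#  (t=0,i=7, bit2=1)
  nb ....#: next=#  (t=1,i=11, bit1=1)
  nb .....: next=#  (t=1,i=17, bit0=1)
  bits 00101011111001000100100011111111 = 736381183

736381183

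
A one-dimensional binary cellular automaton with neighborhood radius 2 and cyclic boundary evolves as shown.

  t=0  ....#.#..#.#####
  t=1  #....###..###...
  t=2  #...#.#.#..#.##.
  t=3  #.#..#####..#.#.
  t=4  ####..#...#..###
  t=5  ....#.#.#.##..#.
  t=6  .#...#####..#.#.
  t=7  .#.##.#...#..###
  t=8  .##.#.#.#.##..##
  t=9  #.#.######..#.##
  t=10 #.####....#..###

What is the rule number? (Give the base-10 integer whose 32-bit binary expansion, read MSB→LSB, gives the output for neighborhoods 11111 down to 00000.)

733146713

  nb #####: next=.  (t=0,i=13, bit31=0)
  nb ####.: next=.  (t=0,i=14, bit30=0)
  nb ###.#: next=#  (t=7,i=15, bit29=1)
  nb ###..: next=.  (t=0,i=15, bit28=0)
  nb ##.##: next=#  (t=8,i=0, bit27=1)
  nb ##.#.: next=.  (t=2,i=15, bit26=0)
  nb ##..#: next=#  (t=1,i=8, bit25=1)
  nb ##...: next=#  (t=0,i=0, bit24=1)
  nb #.###: next=#  (t=0,i=11, bit23=1)
  nb #.##.: next=.  (t=2,i=13, bit22=0)
  nb #.#.#: next=#  (t=2,i=6, bit21=1)
  nb #.#..: next=#  (t=0,i=6, bit20=1)
  nb #..##: next=.  (t=1,i=9, bit19=0)
  nb #..#.: next=.  (t=0,i=8, bit18=0)
  nb #...#: next=#  (t=1,i=14, bit17=1)
  nb #....: next=.  (t=0,i=1, bit16=0)
  nb .####: next=#  (t=0,i=12, bit15=1)
  nb .###.: next=#  (t=1,i=6, bit14=1)
  nb .##.#: next=#  (t=2,i=14, bit13=1)
  nb .##..: next=.  (t=5,i=11, bit12=0)
  nb .#.##: next=#  (t=0,i=10, bit11=1)
  nb .#.#.: next=#  (t=0,i=5, bit10=1)
  nb .#..#: next=#  (t=0,i=7, bit9=1)
  nb .#...: next=.  (t=1,i=1, bit8=0)
  nb ..###: next=.  (t=1,i=5, bit7=0)
  nb ..##.: next=#  (t=8,i=14, bit6=1)
  nb ..#.#: next=.  (t=0,i=4, bit5=0)
  nb ..#..: next=#  (t=1,i=0, bit4=1)
  nb ...##: next=#  (t=1,i=4, bit3=1)
  nb ...#.: next=.  (t=0,i=3, bit2=0)
  nb ....#: next=.  (t=0,i=2, bit1=0)
  nb .....: next=#  (t=5,i=1, bit0=1)
  bits 00101011101100101110111001011001 = 733146713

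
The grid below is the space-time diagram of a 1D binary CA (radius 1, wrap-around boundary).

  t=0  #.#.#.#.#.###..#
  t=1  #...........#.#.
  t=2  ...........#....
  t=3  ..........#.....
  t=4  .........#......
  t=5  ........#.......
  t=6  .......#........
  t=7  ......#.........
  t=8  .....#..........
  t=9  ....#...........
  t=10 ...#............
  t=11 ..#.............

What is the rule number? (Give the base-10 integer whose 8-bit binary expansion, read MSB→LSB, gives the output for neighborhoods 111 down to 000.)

66

  [7] ### => .  t=0,i=11
  [6] ##. => #  t=0,i=0
  [5] #.# => .  t=0,i=1
  [4] #.. => .  t=0,i=13
  [3] .## => .  t=0,i=10
  [2] .#. => .  t=0,i=2
  [1] ..# => #  t=0,i=14
  [0] ... => .  t=1,i=2
  bits 01000010 = 66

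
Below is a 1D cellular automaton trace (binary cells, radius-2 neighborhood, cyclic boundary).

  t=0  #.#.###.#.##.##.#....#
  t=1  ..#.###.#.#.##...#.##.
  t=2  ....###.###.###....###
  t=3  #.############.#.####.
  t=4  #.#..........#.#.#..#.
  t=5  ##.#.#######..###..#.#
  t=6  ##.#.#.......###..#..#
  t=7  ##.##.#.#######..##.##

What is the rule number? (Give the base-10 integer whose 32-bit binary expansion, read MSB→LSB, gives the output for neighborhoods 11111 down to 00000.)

  ##### -> .   bit 31 = 0  t=3,i=4
  ####. -> .   bit 30 = 0  t=3,i=12
  ###.# -> #   bit 29 = 1  t=0,i=6
  ###.. -> .   bit 28 = 0  t=2,i=14
  ##.## -> #   bit 27 = 1  t=0,i=12
  ##.#. -> .   bit 26 = 0  t=0,i=1
  ##..# -> .   bit 25 = 0  t=5,i=12
  ##... -> #   bit 24 = 1  t=1,i=14
  #.### -> #   bit 23 = 1  t=0,i=4
  #.##. -> #   bit 22 = 1  t=0,i=10
  #.#.# -> #   bit 21 = 1  t=0,i=2
  #.#.. -> .   bit 20 = 0  t=0,i=16
  #..## -> #   bit 19 = 1  t=5,i=13
  #..#. -> #   bit 18 = 1  t=4,i=19
  #...# -> .   bit 17 = 0  t=1,i=0
  #.... -> .   bit 16 = 0  t=0,i=18
  .#### -> .   bit 15 = 0  t=3,i=3
  .###. -> #   bit 14 = 1  t=0,i=5
  .##.# -> .   bit 13 = 0  t=0,i=0
  .##.. -> #   bit 12 = 1  t=1,i=13
  .#.## -> .   bit 11 = 0  t=0,i=3
  .#.#. -> #   bit 10 = 1  t=1,i=9
  .#..# -> .   bit 9 = 0  t=4,i=18
  .#... -> #   bit 8 = 1  t=0,i=17
  ..### -> #   bit 7 = 1  t=2,i=4
  ..##. -> .   bit 6 = 0  t=0,i=21
  ..#.# -> .   bit 5 = 0  t=1,i=2
  ..#.. -> #   bit 4 = 1  t=6,i=18
  ...## -> #   bit 3 = 1  t=0,i=20
  ...#. -> .   bit 2 = 0  t=1,i=1
  ....# -> #   bit 1 = 1  t=0,i=19
  ..... -> #   bit 0 = 1  t=4,i=5
  bits 00101001111011000101010110011011 = 703354267

703354267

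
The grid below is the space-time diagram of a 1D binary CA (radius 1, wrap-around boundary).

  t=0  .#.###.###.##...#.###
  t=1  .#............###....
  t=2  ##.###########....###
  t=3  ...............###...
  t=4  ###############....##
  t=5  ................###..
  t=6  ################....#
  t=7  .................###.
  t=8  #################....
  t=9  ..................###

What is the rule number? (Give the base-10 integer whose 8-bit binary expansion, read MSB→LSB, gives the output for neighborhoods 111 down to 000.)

7

  [7] ### => .  t=0,i=4
  [6] ##. => .  t=0,i=5
  [5] #.# => .  t=0,i=0
  [4] #.. => .  t=0,i=13
  [3] .## => .  t=0,i=3
  [2] .#. => #  t=0,i=1
  [1] ..# => #  t=0,i=15
  [0] ... => #  t=0,i=14
  bits 00000111 = 7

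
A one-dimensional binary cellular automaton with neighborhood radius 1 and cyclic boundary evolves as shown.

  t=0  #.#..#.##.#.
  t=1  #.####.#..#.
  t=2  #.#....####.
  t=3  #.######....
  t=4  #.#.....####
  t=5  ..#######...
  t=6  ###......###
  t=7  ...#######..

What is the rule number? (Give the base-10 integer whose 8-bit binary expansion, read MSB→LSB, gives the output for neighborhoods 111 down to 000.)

31

  ###|.  b7=0 t=1,i=3
  ##.|.  b6=0 t=0,i=8
  #.#|.  b5=0 t=0,i=1
  #..|#  b4=1 t=0,i=3
  .##|#  b3=1 t=0,i=7
  .#.|#  b2=1 t=0,i=0
  ..#|#  b1=1 t=0,i=4
  ...|#  b0=1 t=2,i=4
  bits 00011111 = 31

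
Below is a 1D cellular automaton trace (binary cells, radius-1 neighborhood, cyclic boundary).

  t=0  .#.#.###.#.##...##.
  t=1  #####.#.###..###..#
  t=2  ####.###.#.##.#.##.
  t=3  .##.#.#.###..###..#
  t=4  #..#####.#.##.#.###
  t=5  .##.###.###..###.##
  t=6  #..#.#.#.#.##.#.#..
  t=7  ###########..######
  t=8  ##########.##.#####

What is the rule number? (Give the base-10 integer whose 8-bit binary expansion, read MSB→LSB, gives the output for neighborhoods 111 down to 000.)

183

  [7] ### => #  t=0,i=6
  [6] ##. => .  t=0,i=7
  [5] #.# => #  t=0,i=2
  [4] #.. => #  t=0,i=13
  [3] .## => .  t=0,i=5
  [2] .#. => #  t=0,i=1
  [1] ..# => #  t=0,i=0
  [0] ... => #  t=0,i=14
  bits 10110111 = 183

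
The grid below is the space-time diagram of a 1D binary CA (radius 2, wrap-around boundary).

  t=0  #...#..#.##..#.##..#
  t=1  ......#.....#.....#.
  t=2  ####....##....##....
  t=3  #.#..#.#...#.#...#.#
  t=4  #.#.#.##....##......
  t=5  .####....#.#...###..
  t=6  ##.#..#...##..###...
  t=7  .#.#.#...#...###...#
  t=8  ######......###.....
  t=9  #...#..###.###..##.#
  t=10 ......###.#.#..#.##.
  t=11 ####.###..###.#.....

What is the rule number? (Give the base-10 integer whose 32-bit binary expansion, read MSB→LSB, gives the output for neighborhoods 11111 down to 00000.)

  nb #####: next=.  (t=8,i=2, bit31=0)
  nb ####.: next=#  (t=2,i=2, bit30=1)
  nb ###.#: next=.  (t=9,i=9, bit29=0)
  nb ###..: next=.  (t=2,i=3, bit28=0)
  nb ##.##: next=#  (t=9,i=10, bit27=1)
  nb ##.#.: next=.  (t=3,i=1, bit26=0)
  nb ##..#: next=.  (t=0,i=11, bit25=0)
  nb ##...: next=.  (t=0,i=1, bit24=0)
  nb #.###: next=.  (t=9,i=11, bit23=0)
  nb #.##.: next=.  (t=0,i=9, bit22=0)
  nb #.#.#: next=#  (t=4,i=2, bit21=1)
  nb #.#..: next=#  (t=3,i=2, bit20=1)
  nb #..##: next=#  (t=0,i=18, bit19=1)
  nb #..#.: next=#  (t=0,i=6, bit18=1)
  nb #...#: next=.  (t=0,i=2, bit17=0)
  nb #....: next=#  (t=1,i=0, bit16=1)
  nb .####: next=.  (t=2,i=1, bit15=0)
  nb .###.: next=#  (t=5,i=16, bit14=1)
  nb .##.#: next=#  (t=3,i=0, bit13=1)
  nb .##..: next=.  (t=0,i=0, bit12=0)
  nb .#.##: next=.  (t=0,i=8, bit11=0)
  nb .#.#.: next=#  (t=3,i=6, bit10=1)
  nb .#..#: next=.  (t=0,i=5, bit9=0)
  nb .#...: next=.  (t=1,i=7, bit8=0)
  nb ..###: next=#  (t=2,i=0, bit7=1)
  nb ..##.: next=.  (t=0,i=19, bit6=0)
  nb ..#.#: next=.  (t=0,i=7, bit5=0)
  nb ..#..: next=.  (t=0,i=4, bit4=0)
  nb ...##: next=#  (t=2,i=7, bit3=1)
  nb ...#.: next=.  (t=0,i=3, bit2=0)
  nb ....#: next=.  (t=1,i=4, bit1=0)
  nb .....: next=#  (t=1,i=1, bit0=1)
  bits 01001000001111010110010010001001 = 1211982985

1211982985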